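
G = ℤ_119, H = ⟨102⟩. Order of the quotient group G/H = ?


|⟨102⟩| = n / gcd(102, 119) = 119 / 17 = 7
H is normal (ℤ_119 is abelian).
|G/H| = |G| / |H| = 119 / 7 = 17

|G/H| = 17


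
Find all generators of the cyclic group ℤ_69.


g generates ℤ_n iff gcd(g,n) = 1
Prime factors of 69: 3, 23
Generators are g ∈ {1,...,68} not divisible by any of these primes.
Generators: {1, 2, 4, 5, 7, 8, 10, 11, 13, 14, 16, 17, 19, 20, 22, 25, 26, 28, 29, 31, 32, 34, 35, 37, 38, 40, 41, 43, 44, 47, 49, 50, 52, 53, 55, 56, 58, 59, 61, 62, 64, 65, 67, 68}
Number of generators = φ(69) = 44

Generators of ℤ_69 = {1, 2, 4, 5, 7, 8, 10, 11, 13, 14, 16, 17, 19, 20, 22, 25, 26, 28, 29, 31, 32, 34, 35, 37, 38, 40, 41, 43, 44, 47, 49, 50, 52, 53, 55, 56, 58, 59, 61, 62, 64, 65, 67, 68}


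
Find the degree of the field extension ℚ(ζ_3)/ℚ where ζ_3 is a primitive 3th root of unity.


[ℚ(ζ_n):ℚ] = deg Φ_n(x) = φ(n). Here φ(3) = 2

[ℚ(ζ_3)/ℚ where ζ_3 is a primitive 3th root of unity] = 2


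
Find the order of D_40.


|D_n| = 2n (n rotations and n reflections)
|D_40| = 2×40 = 80

|D_40| = 80


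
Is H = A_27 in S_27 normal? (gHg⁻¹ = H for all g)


H = A_27 in S_27
A_27 has index 2 in S_27, and every subgroup of index 2 is normal

Yes, normal subgroup


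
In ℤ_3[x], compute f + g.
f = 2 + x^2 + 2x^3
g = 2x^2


Add coefficients mod 3:
x^0: 2 + 0 = 2 (mod 3)
x^1: 0 + 0 = 0 (mod 3)
x^2: 1 + 2 = 0 (mod 3)
x^3: 2 + 0 = 2 (mod 3)
Result: 2 + 2x^3

f + g = 2 + 2x^3


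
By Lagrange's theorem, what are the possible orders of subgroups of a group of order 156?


Lagrange's theorem: |H| divides |G|
|G| = 156
Divisors of 156: 1, 2, 3, 4, 6, 12, 13, 26, 39, 52, 78, 156

Possible subgroup orders: {1, 2, 3, 4, 6, 12, 13, 26, 39, 52, 78, 156}


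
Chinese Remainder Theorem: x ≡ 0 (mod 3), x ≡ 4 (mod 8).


m₁ = 3, m₂ = 8, gcd = 1, so CRT applies. M = m₁·m₂ = 24
Let M₁ = M/m₁ = 8, M₂ = M/m₂ = 3
Find y₁ ≡ M₁⁻¹ (mod m₁): 8⁻¹ ≡ 2 (mod 3)
Find y₂ ≡ M₂⁻¹ (mod m₂): 3⁻¹ ≡ 3 (mod 8)
x = a₁·M₁·y₁ + a₂·M₂·y₂ = 0·8·2 + 4·3·3 = 36
Reduce mod 24: x ≡ 12
Check: 12 mod 3 = 0 ✓, 12 mod 8 = 4 ✓

x ≡ 12 (mod 24)


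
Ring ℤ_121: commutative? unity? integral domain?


ℤ_121 is a commutative ring with unity 1; 121 = 11×11 is composite, so 11·11 ≡ 0 gives zero divisors (not an integral domain)
Commutative: Yes
Integral domain: No
Has unity: Yes

ℤ_121: Commutative=Yes, Unity=Yes


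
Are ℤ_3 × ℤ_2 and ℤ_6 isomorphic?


Comparing ℤ_3 × ℤ_2 and ℤ_6:
gcd(3,2) = 1, so ℤ_3 × ℤ_2 ≅ ℤ_6 (CRT)

Yes, ℤ_3 × ℤ_2 ≅ ℤ_6


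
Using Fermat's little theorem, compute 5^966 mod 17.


Fermat's little theorem: if p is prime and gcd(a,p)=1, then a^(p-1) ≡ 1 (mod p)
p = 17 is prime, gcd(5,17) = 1
Reduce exponent: 966 mod 16 = 6
So 5^966 ≡ 5^6 (mod 17)
5^6 mod 17 = 2

5^966 ≡ 2 (mod 17)


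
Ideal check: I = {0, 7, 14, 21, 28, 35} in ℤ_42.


Check ideal conditions for I = {0, 7, 14, 21, 28, 35} in ℤ_42:
(1) I is an additive subgroup? Yes
(2) For r ∈ ℤ_42 and a ∈ I: r·a ∈ I? Yes

Yes, I is an ideal of ℤ_42


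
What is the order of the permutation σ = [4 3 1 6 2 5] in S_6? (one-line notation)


Cycle decomposition: (1 4 6 5 2 3)
Cycle lengths: 6
Order = lcm(6) = 6

ord(σ) = 6


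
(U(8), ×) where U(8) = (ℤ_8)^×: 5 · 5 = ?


Operation: multiplication mod 8
5 · 5 = (a × b) mod 8 with a = 5, b = 5

5 · 5 = 1


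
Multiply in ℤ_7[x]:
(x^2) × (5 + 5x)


Expand and collect like terms; reduce coefficients mod 7:
x^0: 0·5 = 0 ≡ 0 (mod 7)
x^1: 0·5 + 0·5 = 0 ≡ 0 (mod 7)
x^2: 0·5 + 1·5 = 5 ≡ 5 (mod 7)
x^3: 1·5 = 5 ≡ 5 (mod 7)
Result: 5x^2 + 5x^3

f · g = 5x^2 + 5x^3


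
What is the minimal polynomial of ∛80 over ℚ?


∛80 satisfies x³ - 80 = 0, irreducible over ℚ (no rational root; 80 is not a perfect cube)

Minimal polynomial: x³ - 80


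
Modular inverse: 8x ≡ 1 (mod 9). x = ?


Use the extended Euclidean algorithm to write 1 = 8·s + 9·t; then s mod 9 is the inverse.
Euclidean algorithm:
  8 = 0·9 + 8
  9 = 1·8 + 1
  8 = 8·1 + 0
gcd(8,9) = 1
Back-substitution gives: 8·(-1) + 9·(1) = 1
So 8⁻¹ ≡ -1 ≡ 8 (mod 9)
Check: 8 × 8 = 64 ≡ 1 (mod 9) ✓

8⁻¹ ≡ 8 (mod 9)


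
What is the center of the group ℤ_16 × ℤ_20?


Z(G) = {g ∈ G | gx = xg for all x ∈ G}
Direct product of abelian groups is abelian, so Z(G) = G

Z(ℤ_16 × ℤ_20) = ℤ_16 × ℤ_20


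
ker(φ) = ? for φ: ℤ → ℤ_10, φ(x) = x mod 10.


Kernel = preimage of identity
ker(φ) = {x ∈ ℤ : x ≡ 0 (mod 10)} = 10ℤ = {0, ±10, ±20, ...}

ker(φ) = 10ℤ


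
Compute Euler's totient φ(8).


φ(n) = count of k ∈ {1,...,n} with gcd(k,n)=1
Coprimes to 8: {1, 3, 5, 7}
Count: 4

φ(8) = 4


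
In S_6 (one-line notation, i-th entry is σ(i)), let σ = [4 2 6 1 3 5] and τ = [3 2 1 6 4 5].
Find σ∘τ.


σ∘τ: apply τ first, then σ
1 →τ 3 →σ 6
2 →τ 2 →σ 2
3 →τ 1 →σ 4
4 →τ 6 →σ 5
5 →τ 4 →σ 1
6 →τ 5 →σ 3

σ∘τ = [6 2 4 5 1 3]


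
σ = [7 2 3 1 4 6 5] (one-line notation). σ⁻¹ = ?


To find σ⁻¹, swap domain and range:
σ(1) = 7 → σ⁻¹(7) = 1
σ(2) = 2 → σ⁻¹(2) = 2
σ(3) = 3 → σ⁻¹(3) = 3
σ(4) = 1 → σ⁻¹(1) = 4
σ(5) = 4 → σ⁻¹(4) = 5
σ(6) = 6 → σ⁻¹(6) = 6
σ(7) = 5 → σ⁻¹(5) = 7

σ⁻¹ = [4 2 3 5 7 6 1]


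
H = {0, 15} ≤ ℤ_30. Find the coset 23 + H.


23 + H = {23 + h (mod 30) : h ∈ H}
23+0=23, 23+15=8
23 + H = {8, 23} = 8 + H

23 + H = {8, 23}


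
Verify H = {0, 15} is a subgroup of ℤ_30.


Subgroup test for H = {0, 15} in (ℤ_30, +):
(1) 0 ∈ H? Yes
(2) Closure: for all a,b ∈ H, (a+b) mod 30 ∈ H? Yes
(3) Inverses: for all a ∈ H, -a mod 30 ∈ H? Yes

Yes, H is a subgroup of ℤ_30


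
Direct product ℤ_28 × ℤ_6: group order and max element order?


|ℤ_28 × ℤ_6| = 28 × 6 = 168
Max element order = lcm(28,6) = 84
Cyclic? No (gcd=2)

|ℤ_28×ℤ_6| = 168, max element order = 84


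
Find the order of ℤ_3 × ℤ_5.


|A × B| = |A| · |B|
|ℤ_3 × ℤ_5| = 3 × 5 = 15

|ℤ_3 × ℤ_5| = 15


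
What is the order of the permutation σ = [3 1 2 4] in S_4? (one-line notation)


Cycle decomposition: (1 3 2)
Cycle lengths: 3
Order = lcm(3) = 3

ord(σ) = 3


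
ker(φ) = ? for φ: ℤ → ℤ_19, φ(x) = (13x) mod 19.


Kernel = preimage of identity
ker(φ) = {x ∈ ℤ : 13x ≡ 0 (mod 19)}. gcd(13,19) = 1, so 13x ≡ 0 (mod 19) ⟺ x ≡ 0 (mod 19/1 = 19). Hence ker(φ) = 19ℤ

ker(φ) = 19ℤ


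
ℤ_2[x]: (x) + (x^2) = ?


Add coefficients mod 2:
x^0: 0 + 0 = 0 (mod 2)
x^1: 1 + 0 = 1 (mod 2)
x^2: 0 + 1 = 1 (mod 2)
Result: x + x^2

f + g = x + x^2


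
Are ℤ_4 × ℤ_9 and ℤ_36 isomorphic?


Comparing ℤ_4 × ℤ_9 and ℤ_36:
gcd(4,9) = 1, so ℤ_4 × ℤ_9 ≅ ℤ_36 (CRT)

Yes, ℤ_4 × ℤ_9 ≅ ℤ_36


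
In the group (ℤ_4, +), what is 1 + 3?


Operation: addition mod 4
1 + 3 = (a + b) mod 4 with a = 1, b = 3

1 + 3 = 0


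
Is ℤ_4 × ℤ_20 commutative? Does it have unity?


Direct product ring; commutative with unity (1,1); but (1,0)·(0,1) = (0,0) gives zero divisors, so not an integral domain
Commutative: Yes
Integral domain: No
Has unity: Yes

ℤ_4 × ℤ_20: Commutative=Yes, Unity=Yes


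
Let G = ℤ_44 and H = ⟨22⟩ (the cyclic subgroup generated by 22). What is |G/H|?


|⟨22⟩| = n / gcd(22, 44) = 44 / 22 = 2
H is normal (ℤ_44 is abelian).
|G/H| = |G| / |H| = 44 / 2 = 22

|G/H| = 22


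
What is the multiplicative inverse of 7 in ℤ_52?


Use the extended Euclidean algorithm to write 1 = 7·s + 52·t; then s mod 52 is the inverse.
Euclidean algorithm:
  7 = 0·52 + 7
  52 = 7·7 + 3
  7 = 2·3 + 1
  3 = 3·1 + 0
gcd(7,52) = 1
Back-substitution gives: 7·(15) + 52·(-2) = 1
So 7⁻¹ ≡ 15 ≡ 15 (mod 52)
Check: 7 × 15 = 105 ≡ 1 (mod 52) ✓

7⁻¹ ≡ 15 (mod 52)


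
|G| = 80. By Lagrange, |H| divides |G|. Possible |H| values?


Lagrange's theorem: |H| divides |G|
|G| = 80
Divisors of 80: 1, 2, 4, 5, 8, 10, 16, 20, 40, 80

Possible subgroup orders: {1, 2, 4, 5, 8, 10, 16, 20, 40, 80}


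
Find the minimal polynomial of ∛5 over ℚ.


∛5 satisfies x³ - 5 = 0, irreducible over ℚ (no rational root; 5 is not a perfect cube)

Minimal polynomial: x³ - 5


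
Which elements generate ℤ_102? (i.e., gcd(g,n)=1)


g generates ℤ_n iff gcd(g,n) = 1
Prime factors of 102: 2, 3, 17
Generators are g ∈ {1,...,101} not divisible by any of these primes.
Generators: {1, 5, 7, 11, 13, 19, 23, 25, 29, 31, 35, 37, 41, 43, 47, 49, 53, 55, 59, 61, 65, 67, 71, 73, 77, 79, 83, 89, 91, 95, 97, 101}
Number of generators = φ(102) = 32

Generators of ℤ_102 = {1, 5, 7, 11, 13, 19, 23, 25, 29, 31, 35, 37, 41, 43, 47, 49, 53, 55, 59, 61, 65, 67, 71, 73, 77, 79, 83, 89, 91, 95, 97, 101}


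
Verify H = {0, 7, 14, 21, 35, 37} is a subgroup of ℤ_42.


Subgroup test for H = {0, 7, 14, 21, 35, 37} in (ℤ_42, +):
(1) 0 ∈ H? Yes
(2) Closure: for all a,b ∈ H, (a+b) mod 42 ∈ H? No  [counterexample: 7 + 21 = 28 ∉ H]
(3) Inverses: for all a ∈ H, -a mod 42 ∈ H? No

No, H is not a subgroup of ℤ_42


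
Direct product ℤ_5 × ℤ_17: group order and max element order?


|ℤ_5 × ℤ_17| = 5 × 17 = 85
Max element order = lcm(5,17) = 85
Cyclic? Yes (gcd=1)

|ℤ_5×ℤ_17| = 85, max element order = 85


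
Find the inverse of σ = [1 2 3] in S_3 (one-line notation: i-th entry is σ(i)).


To find σ⁻¹, swap domain and range:
σ(1) = 1 → σ⁻¹(1) = 1
σ(2) = 2 → σ⁻¹(2) = 2
σ(3) = 3 → σ⁻¹(3) = 3

σ⁻¹ = [1 2 3]


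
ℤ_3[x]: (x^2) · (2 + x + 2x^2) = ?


Expand and collect like terms; reduce coefficients mod 3:
x^0: 0·2 = 0 ≡ 0 (mod 3)
x^1: 0·1 + 0·2 = 0 ≡ 0 (mod 3)
x^2: 0·2 + 0·1 + 1·2 = 2 ≡ 2 (mod 3)
x^3: 0·2 + 1·1 = 1 ≡ 1 (mod 3)
x^4: 1·2 = 2 ≡ 2 (mod 3)
Result: 2x^2 + x^3 + 2x^4

f · g = 2x^2 + x^3 + 2x^4


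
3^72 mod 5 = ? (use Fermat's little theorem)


Fermat's little theorem: if p is prime and gcd(a,p)=1, then a^(p-1) ≡ 1 (mod p)
p = 5 is prime, gcd(3,5) = 1
Reduce exponent: 72 mod 4 = 0
So 3^72 ≡ 3^0 (mod 5)
3^0 = 1

3^72 ≡ 1 (mod 5)


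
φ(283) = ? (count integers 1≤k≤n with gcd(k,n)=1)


Factor n: 283 = 283
φ(n) = n · ∏(1 - 1/p) over distinct primes p | n
φ(283) = 283 · (1 - 1/283) = 282

φ(283) = 282


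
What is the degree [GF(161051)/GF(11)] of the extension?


GF(161051) = GF(11^5), so the extension degree is 5

[GF(161051)/GF(11)] = 5


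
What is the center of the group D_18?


Z(G) = {g ∈ G | gx = xg for all x ∈ G}
For even n, Z(D_n) = {e, r^(n/2)}: the 180° rotation r^9 commutes with every reflection and rotation

Z(D_18) = {e, r^9}


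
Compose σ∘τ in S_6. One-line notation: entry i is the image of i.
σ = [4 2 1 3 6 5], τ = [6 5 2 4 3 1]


σ∘τ: apply τ first, then σ
1 →τ 6 →σ 5
2 →τ 5 →σ 6
3 →τ 2 →σ 2
4 →τ 4 →σ 3
5 →τ 3 →σ 1
6 →τ 1 →σ 4

σ∘τ = [5 6 2 3 1 4]


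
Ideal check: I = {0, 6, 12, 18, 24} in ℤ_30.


Check ideal conditions for I = {0, 6, 12, 18, 24} in ℤ_30:
(1) I is an additive subgroup? Yes
(2) For r ∈ ℤ_30 and a ∈ I: r·a ∈ I? Yes

Yes, I is an ideal of ℤ_30


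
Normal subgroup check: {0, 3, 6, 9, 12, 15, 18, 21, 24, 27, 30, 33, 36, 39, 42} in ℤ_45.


H = {0, 3, 6, 9, 12, 15, 18, 21, 24, 27, 30, 33, 36, 39, 42} in ℤ_45
ℤ_45 is abelian; every subgroup of an abelian group is normal

Yes, normal subgroup


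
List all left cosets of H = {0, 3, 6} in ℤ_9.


H = {0, 3, 6}, |H| = 3
Number of cosets = |G|/|H| = 9/3 = 3
0 + H = {0, 3, 6}
1 + H = {1, 4, 7}
2 + H = {2, 5, 8}

Cosets: 0+H={0,3,6}; 1+H={1,4,7}; 2+H={2,5,8}


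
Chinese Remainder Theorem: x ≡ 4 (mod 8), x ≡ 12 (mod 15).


m₁ = 8, m₂ = 15, gcd = 1, so CRT applies. M = m₁·m₂ = 120
Let M₁ = M/m₁ = 15, M₂ = M/m₂ = 8
Find y₁ ≡ M₁⁻¹ (mod m₁): 15⁻¹ ≡ 7 (mod 8)
Find y₂ ≡ M₂⁻¹ (mod m₂): 8⁻¹ ≡ 2 (mod 15)
x = a₁·M₁·y₁ + a₂·M₂·y₂ = 4·15·7 + 12·8·2 = 612
Reduce mod 120: x ≡ 12
Check: 12 mod 8 = 4 ✓, 12 mod 15 = 12 ✓

x ≡ 12 (mod 120)


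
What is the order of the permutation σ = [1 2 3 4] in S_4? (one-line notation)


Cycle decomposition: identity (all elements fixed)
Order = 1 (identity has order 1)

ord(σ) = 1


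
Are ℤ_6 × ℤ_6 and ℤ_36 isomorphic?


Comparing ℤ_6 × ℤ_6 and ℤ_36:
gcd(6,6) = 6 ≠ 1. Max element order in ℤ_6×ℤ_6 is lcm(6,6) = 6 < 36, so it has no element of order 36

No, ℤ_6 × ℤ_6 ≇ ℤ_36


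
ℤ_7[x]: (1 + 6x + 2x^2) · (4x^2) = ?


Expand and collect like terms; reduce coefficients mod 7:
x^0: 1·0 = 0 ≡ 0 (mod 7)
x^1: 1·0 + 6·0 = 0 ≡ 0 (mod 7)
x^2: 1·4 + 6·0 + 2·0 = 4 ≡ 4 (mod 7)
x^3: 6·4 + 2·0 = 24 ≡ 3 (mod 7)
x^4: 2·4 = 8 ≡ 1 (mod 7)
Result: 4x^2 + 3x^3 + x^4

f · g = 4x^2 + 3x^3 + x^4


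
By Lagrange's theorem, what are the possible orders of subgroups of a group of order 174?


Lagrange's theorem: |H| divides |G|
|G| = 174
Divisors of 174: 1, 2, 3, 6, 29, 58, 87, 174

Possible subgroup orders: {1, 2, 3, 6, 29, 58, 87, 174}


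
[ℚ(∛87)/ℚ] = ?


∛87 has minimal polynomial x³ - 87 (irreducible over ℚ since 87 is not a perfect cube)

[ℚ(∛87)/ℚ] = 3


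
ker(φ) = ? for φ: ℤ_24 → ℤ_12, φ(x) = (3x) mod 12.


Kernel = preimage of identity
ker(φ) = {x ∈ ℤ_24 : 3x ≡ 0 (mod 12)}. Since 12 | 24, φ is well-defined. The kernel is the cyclic subgroup ⟨4⟩ of ℤ_24 (order 6), i.e. {0, 4, 8, 12, 16, 20}

ker(φ) = {0, 4, 8, 12, 16, 20}


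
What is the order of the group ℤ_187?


ℤ_n has n elements.

|ℤ_187| = 187


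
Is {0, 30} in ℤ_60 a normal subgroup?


H = {0, 30} in ℤ_60
ℤ_60 is abelian; every subgroup of an abelian group is normal

Yes, normal subgroup


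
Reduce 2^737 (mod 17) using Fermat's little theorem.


Fermat's little theorem: if p is prime and gcd(a,p)=1, then a^(p-1) ≡ 1 (mod p)
p = 17 is prime, gcd(2,17) = 1
Reduce exponent: 737 mod 16 = 1
So 2^737 ≡ 2^1 (mod 17)
2^1 mod 17 = 2

2^737 ≡ 2 (mod 17)


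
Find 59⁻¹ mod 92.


Use the extended Euclidean algorithm to write 1 = 59·s + 92·t; then s mod 92 is the inverse.
Euclidean algorithm:
  59 = 0·92 + 59
  92 = 1·59 + 33
  59 = 1·33 + 26
  33 = 1·26 + 7
  26 = 3·7 + 5
  7 = 1·5 + 2
  5 = 2·2 + 1
  2 = 2·1 + 0
gcd(59,92) = 1
Back-substitution gives: 59·(39) + 92·(-25) = 1
So 59⁻¹ ≡ 39 ≡ 39 (mod 92)
Check: 59 × 39 = 2301 ≡ 1 (mod 92) ✓

59⁻¹ ≡ 39 (mod 92)


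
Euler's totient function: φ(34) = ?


Factor n: 34 = 2 × 17
φ(n) = n · ∏(1 - 1/p) over distinct primes p | n
φ(34) = 34 · (1 - 1/2) · (1 - 1/17) = 16

φ(34) = 16


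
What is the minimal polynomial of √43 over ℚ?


√43 satisfies x² - 43 = 0, irreducible over ℚ since 43 is squarefree

Minimal polynomial: x² - 43


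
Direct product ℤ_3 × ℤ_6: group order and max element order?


|ℤ_3 × ℤ_6| = 3 × 6 = 18
Max element order = lcm(3,6) = 6
Cyclic? No (gcd=3)

|ℤ_3×ℤ_6| = 18, max element order = 6


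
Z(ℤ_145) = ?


Z(G) = {g ∈ G | gx = xg for all x ∈ G}
ℤ_145 is abelian, so Z(G) = G

Z(ℤ_145) = ℤ_145


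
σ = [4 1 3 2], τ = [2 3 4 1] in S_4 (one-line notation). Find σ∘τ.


σ∘τ: apply τ first, then σ
1 →τ 2 →σ 1
2 →τ 3 →σ 3
3 →τ 4 →σ 2
4 →τ 1 →σ 4

σ∘τ = [1 3 2 4]


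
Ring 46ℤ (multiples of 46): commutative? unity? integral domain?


46ℤ is a commutative ring under +,× but has no multiplicative identity (1 ∉ 46ℤ); it has no zero divisors, but without unity it is not an integral domain
Commutative: Yes
Integral domain: No
Has unity: No

46ℤ (multiples of 46): Commutative=Yes, Unity=No


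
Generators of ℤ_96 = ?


g generates ℤ_n iff gcd(g,n) = 1
Prime factors of 96: 2, 3
Generators are g ∈ {1,...,95} not divisible by any of these primes.
Generators: {1, 5, 7, 11, 13, 17, 19, 23, 25, 29, 31, 35, 37, 41, 43, 47, 49, 53, 55, 59, 61, 65, 67, 71, 73, 77, 79, 83, 85, 89, 91, 95}
Number of generators = φ(96) = 32

Generators of ℤ_96 = {1, 5, 7, 11, 13, 17, 19, 23, 25, 29, 31, 35, 37, 41, 43, 47, 49, 53, 55, 59, 61, 65, 67, 71, 73, 77, 79, 83, 85, 89, 91, 95}


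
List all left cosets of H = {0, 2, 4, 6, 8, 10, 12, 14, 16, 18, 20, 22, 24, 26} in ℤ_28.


H = {0, 2, 4, 6, 8, 10, 12, 14, 16, 18, 20, 22, 24, 26}, |H| = 14
Number of cosets = |G|/|H| = 28/14 = 2
0 + H = {0, 2, 4, 6, 8, 10, 12, 14, 16, 18, 20, 22, 24, 26}
1 + H = {1, 3, 5, 7, 9, 11, 13, 15, 17, 19, 21, 23, 25, 27}

Cosets: 0+H={0,2,4,6,8,10,12,14,16,18,20,22,24,26}; 1+H={1,3,5,7,9,11,13,15,17,19,21,23,25,27}


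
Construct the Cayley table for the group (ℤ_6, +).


Elements: {0, 1, 2, 3, 4, 5}
Operation: addition mod 6
Entry (a, b) = (a + b) mod 6

Cayley table:
  | 0 | 1 | 2 | 3 | 4 | 5
0 | 0 | 1 | 2 | 3 | 4 | 5
1 | 1 | 2 | 3 | 4 | 5 | 0
2 | 2 | 3 | 4 | 5 | 0 | 1
3 | 3 | 4 | 5 | 0 | 1 | 2
4 | 4 | 5 | 0 | 1 | 2 | 3
5 | 5 | 0 | 1 | 2 | 3 | 4


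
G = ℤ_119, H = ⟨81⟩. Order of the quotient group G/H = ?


|⟨81⟩| = n / gcd(81, 119) = 119 / 1 = 119
H is normal (ℤ_119 is abelian).
|G/H| = |G| / |H| = 119 / 119 = 1

|G/H| = 1


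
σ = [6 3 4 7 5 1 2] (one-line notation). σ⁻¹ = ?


To find σ⁻¹, swap domain and range:
σ(1) = 6 → σ⁻¹(6) = 1
σ(2) = 3 → σ⁻¹(3) = 2
σ(3) = 4 → σ⁻¹(4) = 3
σ(4) = 7 → σ⁻¹(7) = 4
σ(5) = 5 → σ⁻¹(5) = 5
σ(6) = 1 → σ⁻¹(1) = 6
σ(7) = 2 → σ⁻¹(2) = 7

σ⁻¹ = [6 7 2 3 5 1 4]


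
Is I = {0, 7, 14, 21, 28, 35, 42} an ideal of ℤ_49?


Check ideal conditions for I = {0, 7, 14, 21, 28, 35, 42} in ℤ_49:
(1) I is an additive subgroup? Yes
(2) For r ∈ ℤ_49 and a ∈ I: r·a ∈ I? Yes

Yes, I is an ideal of ℤ_49


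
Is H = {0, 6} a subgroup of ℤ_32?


Subgroup test for H = {0, 6} in (ℤ_32, +):
(1) 0 ∈ H? Yes
(2) Closure: for all a,b ∈ H, (a+b) mod 32 ∈ H? No  [counterexample: 6 + 6 = 12 ∉ H]
(3) Inverses: for all a ∈ H, -a mod 32 ∈ H? No

No, H is not a subgroup of ℤ_32


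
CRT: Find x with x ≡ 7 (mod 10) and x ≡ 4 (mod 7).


m₁ = 10, m₂ = 7, gcd = 1, so CRT applies. M = m₁·m₂ = 70
Let M₁ = M/m₁ = 7, M₂ = M/m₂ = 10
Find y₁ ≡ M₁⁻¹ (mod m₁): 7⁻¹ ≡ 3 (mod 10)
Find y₂ ≡ M₂⁻¹ (mod m₂): 10⁻¹ ≡ 5 (mod 7)
x = a₁·M₁·y₁ + a₂·M₂·y₂ = 7·7·3 + 4·10·5 = 347
Reduce mod 70: x ≡ 67
Check: 67 mod 10 = 7 ✓, 67 mod 7 = 4 ✓

x ≡ 67 (mod 70)


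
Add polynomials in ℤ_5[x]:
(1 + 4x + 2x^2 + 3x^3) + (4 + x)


Add coefficients mod 5:
x^0: 1 + 4 = 0 (mod 5)
x^1: 4 + 1 = 0 (mod 5)
x^2: 2 + 0 = 2 (mod 5)
x^3: 3 + 0 = 3 (mod 5)
Result: 2x^2 + 3x^3

f + g = 2x^2 + 3x^3


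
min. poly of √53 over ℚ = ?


√53 satisfies x² - 53 = 0, irreducible over ℚ since 53 is squarefree

Minimal polynomial: x² - 53


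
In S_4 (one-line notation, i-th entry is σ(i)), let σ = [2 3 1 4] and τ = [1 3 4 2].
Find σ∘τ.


σ∘τ: apply τ first, then σ
1 →τ 1 →σ 2
2 →τ 3 →σ 1
3 →τ 4 →σ 4
4 →τ 2 →σ 3

σ∘τ = [2 1 4 3]


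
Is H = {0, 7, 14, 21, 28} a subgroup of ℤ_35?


Subgroup test for H = {0, 7, 14, 21, 28} in (ℤ_35, +):
(1) 0 ∈ H? Yes
(2) Closure: for all a,b ∈ H, (a+b) mod 35 ∈ H? Yes
(3) Inverses: for all a ∈ H, -a mod 35 ∈ H? Yes

Yes, H is a subgroup of ℤ_35


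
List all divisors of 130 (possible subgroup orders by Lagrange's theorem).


Lagrange's theorem: |H| divides |G|
|G| = 130
Divisors of 130: 1, 2, 5, 10, 13, 26, 65, 130

Possible subgroup orders: {1, 2, 5, 10, 13, 26, 65, 130}


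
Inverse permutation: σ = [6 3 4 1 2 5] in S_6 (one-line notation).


To find σ⁻¹, swap domain and range:
σ(1) = 6 → σ⁻¹(6) = 1
σ(2) = 3 → σ⁻¹(3) = 2
σ(3) = 4 → σ⁻¹(4) = 3
σ(4) = 1 → σ⁻¹(1) = 4
σ(5) = 2 → σ⁻¹(2) = 5
σ(6) = 5 → σ⁻¹(5) = 6

σ⁻¹ = [4 5 2 3 6 1]


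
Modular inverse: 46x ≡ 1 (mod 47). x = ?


Use the extended Euclidean algorithm to write 1 = 46·s + 47·t; then s mod 47 is the inverse.
Euclidean algorithm:
  46 = 0·47 + 46
  47 = 1·46 + 1
  46 = 46·1 + 0
gcd(46,47) = 1
Back-substitution gives: 46·(-1) + 47·(1) = 1
So 46⁻¹ ≡ -1 ≡ 46 (mod 47)
Check: 46 × 46 = 2116 ≡ 1 (mod 47) ✓

46⁻¹ ≡ 46 (mod 47)


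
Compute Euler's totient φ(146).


Factor n: 146 = 2 × 73
φ(n) = n · ∏(1 - 1/p) over distinct primes p | n
φ(146) = 146 · (1 - 1/2) · (1 - 1/73) = 72

φ(146) = 72


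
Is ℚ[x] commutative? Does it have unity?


Polynomial ring over ℚ (an integral domain) is a commutative integral domain with unity 1
Commutative: Yes
Integral domain: Yes
Has unity: Yes

ℚ[x]: Commutative=Yes, Unity=Yes


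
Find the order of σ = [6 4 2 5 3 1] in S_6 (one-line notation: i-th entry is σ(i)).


Cycle decomposition: (1 6) (2 4 5 3)
Cycle lengths: 2, 4
Order = lcm(2, 4) = 4

ord(σ) = 4


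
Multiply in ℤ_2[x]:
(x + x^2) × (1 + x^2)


Expand and collect like terms; reduce coefficients mod 2:
x^0: 0·1 = 0 ≡ 0 (mod 2)
x^1: 0·0 + 1·1 = 1 ≡ 1 (mod 2)
x^2: 0·1 + 1·0 + 1·1 = 1 ≡ 1 (mod 2)
x^3: 1·1 + 1·0 = 1 ≡ 1 (mod 2)
x^4: 1·1 = 1 ≡ 1 (mod 2)
Result: x + x^2 + x^3 + x^4

f · g = x + x^2 + x^3 + x^4


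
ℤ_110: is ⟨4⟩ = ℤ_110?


g generates ℤ_n iff gcd(g, n) = 1
gcd(4, 110) = 2
Since gcd = 2 ≠ 1, ⟨4⟩ has order 55 < 110, so 4 is not a generator.

No, 4 does not generate ℤ_110


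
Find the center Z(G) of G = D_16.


Z(G) = {g ∈ G | gx = xg for all x ∈ G}
For even n, Z(D_n) = {e, r^(n/2)}: the 180° rotation r^8 commutes with every reflection and rotation

Z(D_16) = {e, r^8}


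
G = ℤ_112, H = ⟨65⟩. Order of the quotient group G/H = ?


|⟨65⟩| = n / gcd(65, 112) = 112 / 1 = 112
H is normal (ℤ_112 is abelian).
|G/H| = |G| / |H| = 112 / 112 = 1

|G/H| = 1


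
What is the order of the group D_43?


|D_n| = 2n (n rotations and n reflections)
|D_43| = 2×43 = 86

|D_43| = 86


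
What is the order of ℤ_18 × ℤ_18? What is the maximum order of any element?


|ℤ_18 × ℤ_18| = 18 × 18 = 324
Max element order = lcm(18,18) = 18
Cyclic? No (gcd=18)

|ℤ_18×ℤ_18| = 324, max element order = 18


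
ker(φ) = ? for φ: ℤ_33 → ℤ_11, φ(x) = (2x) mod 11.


Kernel = preimage of identity
ker(φ) = {x ∈ ℤ_33 : 2x ≡ 0 (mod 11)}. Since 11 | 33, φ is well-defined. The kernel is the cyclic subgroup ⟨11⟩ of ℤ_33 (order 3), i.e. {0, 11, 22}

ker(φ) = {0, 11, 22}


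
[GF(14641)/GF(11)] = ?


GF(14641) = GF(11^4), so the extension degree is 4

[GF(14641)/GF(11)] = 4


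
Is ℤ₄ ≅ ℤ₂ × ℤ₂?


Comparing ℤ₄ and ℤ₂ × ℤ₂:
ℤ₄ has an element of order 4; ℤ₂×ℤ₂ has exponent 2

No, ℤ₄ ≇ ℤ₂ × ℤ₂


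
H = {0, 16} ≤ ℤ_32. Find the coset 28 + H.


28 + H = {28 + h (mod 32) : h ∈ H}
28+0=28, 28+16=12
28 + H = {12, 28} = 12 + H

28 + H = {12, 28}


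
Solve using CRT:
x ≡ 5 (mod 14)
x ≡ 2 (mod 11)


m₁ = 14, m₂ = 11, gcd = 1, so CRT applies. M = m₁·m₂ = 154
Let M₁ = M/m₁ = 11, M₂ = M/m₂ = 14
Find y₁ ≡ M₁⁻¹ (mod m₁): 11⁻¹ ≡ 9 (mod 14)
Find y₂ ≡ M₂⁻¹ (mod m₂): 14⁻¹ ≡ 4 (mod 11)
x = a₁·M₁·y₁ + a₂·M₂·y₂ = 5·11·9 + 2·14·4 = 607
Reduce mod 154: x ≡ 145
Check: 145 mod 14 = 5 ✓, 145 mod 11 = 2 ✓

x ≡ 145 (mod 154)


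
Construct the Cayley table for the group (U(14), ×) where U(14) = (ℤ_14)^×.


Elements: {1, 3, 5, 9, 11, 13}
Operation: multiplication mod 14
Entry (a, b) = (a × b) mod 14

Cayley table:
   |  1 |  3 |  5 |  9 | 11 | 13
 1 |  1 |  3 |  5 |  9 | 11 | 13
 3 |  3 |  9 |  1 | 13 |  5 | 11
 5 |  5 |  1 | 11 |  3 | 13 |  9
 9 |  9 | 13 |  3 | 11 |  1 |  5
11 | 11 |  5 | 13 |  1 |  9 |  3
13 | 13 | 11 |  9 |  5 |  3 |  1


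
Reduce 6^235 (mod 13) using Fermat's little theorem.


Fermat's little theorem: if p is prime and gcd(a,p)=1, then a^(p-1) ≡ 1 (mod p)
p = 13 is prime, gcd(6,13) = 1
Reduce exponent: 235 mod 12 = 7
So 6^235 ≡ 6^7 (mod 13)
6^7 mod 13 = 7

6^235 ≡ 7 (mod 13)


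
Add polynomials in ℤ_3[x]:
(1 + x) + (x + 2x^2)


Add coefficients mod 3:
x^0: 1 + 0 = 1 (mod 3)
x^1: 1 + 1 = 2 (mod 3)
x^2: 0 + 2 = 2 (mod 3)
Result: 1 + 2x + 2x^2

f + g = 1 + 2x + 2x^2


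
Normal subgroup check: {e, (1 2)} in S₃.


H = {e, (1 2)} in S₃
(1 3)(1 2)(1 3)⁻¹ = (2 3) ∉ {e, (1 2)}, so it is not normal

No, not a normal subgroup


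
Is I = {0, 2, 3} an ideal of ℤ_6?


Check ideal conditions for I = {0, 2, 3} in ℤ_6:
(1) I is an additive subgroup? No
(2) For r ∈ ℤ_6 and a ∈ I: r·a ∈ I? No  [counterexample: r=2, a=2, r·a mod 6 = 4 ∉ I]

No, I is not an ideal of ℤ_6


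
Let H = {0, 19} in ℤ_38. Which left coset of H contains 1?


1 + H = {1 + h (mod 38) : h ∈ H}
1+0=1, 1+19=20

1 + H = {1, 20}


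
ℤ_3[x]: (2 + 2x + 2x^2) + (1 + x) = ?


Add coefficients mod 3:
x^0: 2 + 1 = 0 (mod 3)
x^1: 2 + 1 = 0 (mod 3)
x^2: 2 + 0 = 2 (mod 3)
Result: 2x^2

f + g = 2x^2


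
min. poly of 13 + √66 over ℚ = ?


Let α = 13 + √66. Then α - 13 = √66, so (α - 13)² = 66, giving α² - 26α + 103 = 0. Degree 2 and α ∉ ℚ, so this is the minimal polynomial.

Minimal polynomial: x² - 26x + 103


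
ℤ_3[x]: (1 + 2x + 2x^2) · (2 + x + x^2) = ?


Expand and collect like terms; reduce coefficients mod 3:
x^0: 1·2 = 2 ≡ 2 (mod 3)
x^1: 1·1 + 2·2 = 5 ≡ 2 (mod 3)
x^2: 1·1 + 2·1 + 2·2 = 7 ≡ 1 (mod 3)
x^3: 2·1 + 2·1 = 4 ≡ 1 (mod 3)
x^4: 2·1 = 2 ≡ 2 (mod 3)
Result: 2 + 2x + x^2 + x^3 + 2x^4

f · g = 2 + 2x + x^2 + x^3 + 2x^4


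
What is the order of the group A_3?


|A_n| = n!/2 (even permutations)
|A_3| = 3!/2 = 6/2 = 3

|A_3| = 3


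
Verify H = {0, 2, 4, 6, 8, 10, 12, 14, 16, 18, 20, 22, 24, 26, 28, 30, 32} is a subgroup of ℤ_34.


Subgroup test for H = {0, 2, 4, 6, 8, 10, 12, 14, 16, 18, 20, 22, 24, 26, 28, 30, 32} in (ℤ_34, +):
(1) 0 ∈ H? Yes
(2) Closure: for all a,b ∈ H, (a+b) mod 34 ∈ H? Yes
(3) Inverses: for all a ∈ H, -a mod 34 ∈ H? Yes

Yes, H is a subgroup of ℤ_34


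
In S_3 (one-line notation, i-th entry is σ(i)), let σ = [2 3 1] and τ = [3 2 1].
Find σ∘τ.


σ∘τ: apply τ first, then σ
1 →τ 3 →σ 1
2 →τ 2 →σ 3
3 →τ 1 →σ 2

σ∘τ = [1 3 2]


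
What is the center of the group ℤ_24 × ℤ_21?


Z(G) = {g ∈ G | gx = xg for all x ∈ G}
Direct product of abelian groups is abelian, so Z(G) = G

Z(ℤ_24 × ℤ_21) = ℤ_24 × ℤ_21


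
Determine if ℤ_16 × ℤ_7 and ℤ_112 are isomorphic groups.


Comparing ℤ_16 × ℤ_7 and ℤ_112:
gcd(16,7) = 1, so ℤ_16 × ℤ_7 ≅ ℤ_112 (CRT)

Yes, ℤ_16 × ℤ_7 ≅ ℤ_112


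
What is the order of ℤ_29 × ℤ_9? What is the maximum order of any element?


|ℤ_29 × ℤ_9| = 29 × 9 = 261
Max element order = lcm(29,9) = 261
Cyclic? Yes (gcd=1)

|ℤ_29×ℤ_9| = 261, max element order = 261


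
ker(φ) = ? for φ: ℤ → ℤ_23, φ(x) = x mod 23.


Kernel = preimage of identity
ker(φ) = {x ∈ ℤ : x ≡ 0 (mod 23)} = 23ℤ = {0, ±23, ±46, ...}

ker(φ) = 23ℤ


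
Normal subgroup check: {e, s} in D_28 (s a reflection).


H = {e, s} in D_28 (s a reflection)
r·s·r⁻¹ = sr⁻² ≠ s for n ≥ 3, so {e, s} is not closed under conjugation

No, not a normal subgroup


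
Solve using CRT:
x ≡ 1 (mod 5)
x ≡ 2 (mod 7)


m₁ = 5, m₂ = 7, gcd = 1, so CRT applies. M = m₁·m₂ = 35
Let M₁ = M/m₁ = 7, M₂ = M/m₂ = 5
Find y₁ ≡ M₁⁻¹ (mod m₁): 7⁻¹ ≡ 3 (mod 5)
Find y₂ ≡ M₂⁻¹ (mod m₂): 5⁻¹ ≡ 3 (mod 7)
x = a₁·M₁·y₁ + a₂·M₂·y₂ = 1·7·3 + 2·5·3 = 51
Reduce mod 35: x ≡ 16
Check: 16 mod 5 = 1 ✓, 16 mod 7 = 2 ✓

x ≡ 16 (mod 35)


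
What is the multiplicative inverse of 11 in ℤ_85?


Use the extended Euclidean algorithm to write 1 = 11·s + 85·t; then s mod 85 is the inverse.
Euclidean algorithm:
  11 = 0·85 + 11
  85 = 7·11 + 8
  11 = 1·8 + 3
  8 = 2·3 + 2
  3 = 1·2 + 1
  2 = 2·1 + 0
gcd(11,85) = 1
Back-substitution gives: 11·(31) + 85·(-4) = 1
So 11⁻¹ ≡ 31 ≡ 31 (mod 85)
Check: 11 × 31 = 341 ≡ 1 (mod 85) ✓

11⁻¹ ≡ 31 (mod 85)


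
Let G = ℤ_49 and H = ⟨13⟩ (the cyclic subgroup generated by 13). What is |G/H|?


|⟨13⟩| = n / gcd(13, 49) = 49 / 1 = 49
H is normal (ℤ_49 is abelian).
|G/H| = |G| / |H| = 49 / 49 = 1

|G/H| = 1


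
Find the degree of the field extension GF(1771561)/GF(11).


GF(1771561) = GF(11^6), so the extension degree is 6

[GF(1771561)/GF(11)] = 6


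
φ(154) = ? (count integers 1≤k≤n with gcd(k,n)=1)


Factor n: 154 = 2 × 7 × 11
φ(n) = n · ∏(1 - 1/p) over distinct primes p | n
φ(154) = 154 · (1 - 1/2) · (1 - 1/7) · (1 - 1/11) = 60

φ(154) = 60


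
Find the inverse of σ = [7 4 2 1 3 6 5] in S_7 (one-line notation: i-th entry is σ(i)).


To find σ⁻¹, swap domain and range:
σ(1) = 7 → σ⁻¹(7) = 1
σ(2) = 4 → σ⁻¹(4) = 2
σ(3) = 2 → σ⁻¹(2) = 3
σ(4) = 1 → σ⁻¹(1) = 4
σ(5) = 3 → σ⁻¹(3) = 5
σ(6) = 6 → σ⁻¹(6) = 6
σ(7) = 5 → σ⁻¹(5) = 7

σ⁻¹ = [4 3 5 2 7 6 1]


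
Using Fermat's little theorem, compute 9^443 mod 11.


Fermat's little theorem: if p is prime and gcd(a,p)=1, then a^(p-1) ≡ 1 (mod p)
p = 11 is prime, gcd(9,11) = 1
Reduce exponent: 443 mod 10 = 3
So 9^443 ≡ 9^3 (mod 11)
9^3 mod 11 = 3

9^443 ≡ 3 (mod 11)


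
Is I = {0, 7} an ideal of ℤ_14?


Check ideal conditions for I = {0, 7} in ℤ_14:
(1) I is an additive subgroup? Yes
(2) For r ∈ ℤ_14 and a ∈ I: r·a ∈ I? Yes

Yes, I is an ideal of ℤ_14


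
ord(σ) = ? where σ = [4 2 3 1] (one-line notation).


Cycle decomposition: (1 4)
Cycle lengths: 2
Order = lcm(2) = 2

ord(σ) = 2


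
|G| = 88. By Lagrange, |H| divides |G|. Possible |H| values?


Lagrange's theorem: |H| divides |G|
|G| = 88
Divisors of 88: 1, 2, 4, 8, 11, 22, 44, 88

Possible subgroup orders: {1, 2, 4, 8, 11, 22, 44, 88}


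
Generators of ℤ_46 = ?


g generates ℤ_n iff gcd(g,n) = 1
Prime factors of 46: 2, 23
Generators are g ∈ {1,...,45} not divisible by any of these primes.
Generators: {1, 3, 5, 7, 9, 11, 13, 15, 17, 19, 21, 25, 27, 29, 31, 33, 35, 37, 39, 41, 43, 45}
Number of generators = φ(46) = 22

Generators of ℤ_46 = {1, 3, 5, 7, 9, 11, 13, 15, 17, 19, 21, 25, 27, 29, 31, 33, 35, 37, 39, 41, 43, 45}


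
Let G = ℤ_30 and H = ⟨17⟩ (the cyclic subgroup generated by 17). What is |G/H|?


|⟨17⟩| = n / gcd(17, 30) = 30 / 1 = 30
H is normal (ℤ_30 is abelian).
|G/H| = |G| / |H| = 30 / 30 = 1

|G/H| = 1


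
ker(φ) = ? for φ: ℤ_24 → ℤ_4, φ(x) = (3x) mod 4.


Kernel = preimage of identity
ker(φ) = {x ∈ ℤ_24 : 3x ≡ 0 (mod 4)}. Since 4 | 24, φ is well-defined. The kernel is the cyclic subgroup ⟨4⟩ of ℤ_24 (order 6), i.e. {0, 4, 8, 12, 16, 20}

ker(φ) = {0, 4, 8, 12, 16, 20}


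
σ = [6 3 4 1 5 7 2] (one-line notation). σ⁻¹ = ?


To find σ⁻¹, swap domain and range:
σ(1) = 6 → σ⁻¹(6) = 1
σ(2) = 3 → σ⁻¹(3) = 2
σ(3) = 4 → σ⁻¹(4) = 3
σ(4) = 1 → σ⁻¹(1) = 4
σ(5) = 5 → σ⁻¹(5) = 5
σ(6) = 7 → σ⁻¹(7) = 6
σ(7) = 2 → σ⁻¹(2) = 7

σ⁻¹ = [4 7 2 3 5 1 6]


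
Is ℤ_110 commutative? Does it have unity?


ℤ_110 is a commutative ring with unity 1; 110 = 2×55 is composite, so 2·55 ≡ 0 gives zero divisors (not an integral domain)
Commutative: Yes
Integral domain: No
Has unity: Yes

ℤ_110: Commutative=Yes, Unity=Yes


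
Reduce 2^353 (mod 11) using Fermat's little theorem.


Fermat's little theorem: if p is prime and gcd(a,p)=1, then a^(p-1) ≡ 1 (mod p)
p = 11 is prime, gcd(2,11) = 1
Reduce exponent: 353 mod 10 = 3
So 2^353 ≡ 2^3 (mod 11)
2^3 mod 11 = 8

2^353 ≡ 8 (mod 11)


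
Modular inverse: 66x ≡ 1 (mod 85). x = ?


Use the extended Euclidean algorithm to write 1 = 66·s + 85·t; then s mod 85 is the inverse.
Euclidean algorithm:
  66 = 0·85 + 66
  85 = 1·66 + 19
  66 = 3·19 + 9
  19 = 2·9 + 1
  9 = 9·1 + 0
gcd(66,85) = 1
Back-substitution gives: 66·(-9) + 85·(7) = 1
So 66⁻¹ ≡ -9 ≡ 76 (mod 85)
Check: 66 × 76 = 5016 ≡ 1 (mod 85) ✓

66⁻¹ ≡ 76 (mod 85)


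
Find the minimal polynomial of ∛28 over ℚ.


∛28 satisfies x³ - 28 = 0, irreducible over ℚ (no rational root; 28 is not a perfect cube)

Minimal polynomial: x³ - 28


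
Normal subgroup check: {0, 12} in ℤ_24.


H = {0, 12} in ℤ_24
ℤ_24 is abelian; every subgroup of an abelian group is normal

Yes, normal subgroup


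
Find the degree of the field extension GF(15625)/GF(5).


GF(15625) = GF(5^6), so the extension degree is 6

[GF(15625)/GF(5)] = 6


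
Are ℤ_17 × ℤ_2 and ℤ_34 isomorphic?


Comparing ℤ_17 × ℤ_2 and ℤ_34:
gcd(17,2) = 1, so ℤ_17 × ℤ_2 ≅ ℤ_34 (CRT)

Yes, ℤ_17 × ℤ_2 ≅ ℤ_34


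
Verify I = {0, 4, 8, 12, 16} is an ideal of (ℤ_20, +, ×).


Check ideal conditions for I = {0, 4, 8, 12, 16} in ℤ_20:
(1) I is an additive subgroup? Yes
(2) For r ∈ ℤ_20 and a ∈ I: r·a ∈ I? Yes

Yes, I is an ideal of ℤ_20


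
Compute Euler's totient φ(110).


Factor n: 110 = 2 × 5 × 11
φ(n) = n · ∏(1 - 1/p) over distinct primes p | n
φ(110) = 110 · (1 - 1/2) · (1 - 1/5) · (1 - 1/11) = 40

φ(110) = 40


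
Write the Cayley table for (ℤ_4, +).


Elements: {0, 1, 2, 3}
Operation: addition mod 4
Entry (a, b) = (a + b) mod 4

Cayley table:
  | 0 | 1 | 2 | 3
0 | 0 | 1 | 2 | 3
1 | 1 | 2 | 3 | 0
2 | 2 | 3 | 0 | 1
3 | 3 | 0 | 1 | 2


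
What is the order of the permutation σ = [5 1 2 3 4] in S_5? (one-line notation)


Cycle decomposition: (1 5 4 3 2)
Cycle lengths: 5
Order = lcm(5) = 5

ord(σ) = 5


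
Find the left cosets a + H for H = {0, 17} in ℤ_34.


H = {0, 17}, |H| = 2
Number of cosets = |G|/|H| = 34/2 = 17
0 + H = {0, 17}
1 + H = {1, 18}
2 + H = {2, 19}
3 + H = {3, 20}
4 + H = {4, 21}
5 + H = {5, 22}
6 + H = {6, 23}
7 + H = {7, 24}
8 + H = {8, 25}
9 + H = {9, 26}
10 + H = {10, 27}
11 + H = {11, 28}
12 + H = {12, 29}
13 + H = {13, 30}
14 + H = {14, 31}
15 + H = {15, 32}
16 + H = {16, 33}

Cosets: 0+H={0,17}; 1+H={1,18}; 2+H={2,19}; 3+H={3,20}; 4+H={4,21}; 5+H={5,22}; 6+H={6,23}; 7+H={7,24}; 8+H={8,25}; 9+H={9,26}; 10+H={10,27}; 11+H={11,28}; 12+H={12,29}; 13+H={13,30}; 14+H={14,31}; 15+H={15,32}; 16+H={16,33}


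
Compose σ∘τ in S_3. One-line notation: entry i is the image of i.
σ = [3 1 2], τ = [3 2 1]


σ∘τ: apply τ first, then σ
1 →τ 3 →σ 2
2 →τ 2 →σ 1
3 →τ 1 →σ 3

σ∘τ = [2 1 3]


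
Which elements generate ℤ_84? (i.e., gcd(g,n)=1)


g generates ℤ_n iff gcd(g,n) = 1
Prime factors of 84: 2, 3, 7
Generators are g ∈ {1,...,83} not divisible by any of these primes.
Generators: {1, 5, 11, 13, 17, 19, 23, 25, 29, 31, 37, 41, 43, 47, 53, 55, 59, 61, 65, 67, 71, 73, 79, 83}
Number of generators = φ(84) = 24

Generators of ℤ_84 = {1, 5, 11, 13, 17, 19, 23, 25, 29, 31, 37, 41, 43, 47, 53, 55, 59, 61, 65, 67, 71, 73, 79, 83}


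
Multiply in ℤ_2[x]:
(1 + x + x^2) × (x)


Expand and collect like terms; reduce coefficients mod 2:
x^0: 1·0 = 0 ≡ 0 (mod 2)
x^1: 1·1 + 1·0 = 1 ≡ 1 (mod 2)
x^2: 1·1 + 1·0 = 1 ≡ 1 (mod 2)
x^3: 1·1 = 1 ≡ 1 (mod 2)
Result: x + x^2 + x^3

f · g = x + x^2 + x^3


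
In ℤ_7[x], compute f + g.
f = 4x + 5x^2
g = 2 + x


Add coefficients mod 7:
x^0: 0 + 2 = 2 (mod 7)
x^1: 4 + 1 = 5 (mod 7)
x^2: 5 + 0 = 5 (mod 7)
Result: 2 + 5x + 5x^2

f + g = 2 + 5x + 5x^2


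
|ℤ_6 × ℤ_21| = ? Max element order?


|ℤ_6 × ℤ_21| = 6 × 21 = 126
Max element order = lcm(6,21) = 42
Cyclic? No (gcd=3)

|ℤ_6×ℤ_21| = 126, max element order = 42


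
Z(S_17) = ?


Z(G) = {g ∈ G | gx = xg for all x ∈ G}
S_n is non-abelian for n ≥ 3; Z(S_17) is trivial

Z(S_17) = {e}


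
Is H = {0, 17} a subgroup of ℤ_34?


Subgroup test for H = {0, 17} in (ℤ_34, +):
(1) 0 ∈ H? Yes
(2) Closure: for all a,b ∈ H, (a+b) mod 34 ∈ H? Yes
(3) Inverses: for all a ∈ H, -a mod 34 ∈ H? Yes

Yes, H is a subgroup of ℤ_34


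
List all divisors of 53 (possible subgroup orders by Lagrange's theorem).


Lagrange's theorem: |H| divides |G|
|G| = 53
Divisors of 53: 1, 53

Possible subgroup orders: {1, 53}


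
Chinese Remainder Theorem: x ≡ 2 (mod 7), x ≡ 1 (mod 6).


m₁ = 7, m₂ = 6, gcd = 1, so CRT applies. M = m₁·m₂ = 42
Let M₁ = M/m₁ = 6, M₂ = M/m₂ = 7
Find y₁ ≡ M₁⁻¹ (mod m₁): 6⁻¹ ≡ 6 (mod 7)
Find y₂ ≡ M₂⁻¹ (mod m₂): 7⁻¹ ≡ 1 (mod 6)
x = a₁·M₁·y₁ + a₂·M₂·y₂ = 2·6·6 + 1·7·1 = 79
Reduce mod 42: x ≡ 37
Check: 37 mod 7 = 2 ✓, 37 mod 6 = 1 ✓

x ≡ 37 (mod 42)


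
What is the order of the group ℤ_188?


ℤ_n has n elements.

|ℤ_188| = 188


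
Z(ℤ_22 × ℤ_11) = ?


Z(G) = {g ∈ G | gx = xg for all x ∈ G}
Direct product of abelian groups is abelian, so Z(G) = G

Z(ℤ_22 × ℤ_11) = ℤ_22 × ℤ_11


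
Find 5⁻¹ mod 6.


Use the extended Euclidean algorithm to write 1 = 5·s + 6·t; then s mod 6 is the inverse.
Euclidean algorithm:
  5 = 0·6 + 5
  6 = 1·5 + 1
  5 = 5·1 + 0
gcd(5,6) = 1
Back-substitution gives: 5·(-1) + 6·(1) = 1
So 5⁻¹ ≡ -1 ≡ 5 (mod 6)
Check: 5 × 5 = 25 ≡ 1 (mod 6) ✓

5⁻¹ ≡ 5 (mod 6)


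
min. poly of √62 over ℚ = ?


√62 satisfies x² - 62 = 0, irreducible over ℚ since 62 is squarefree

Minimal polynomial: x² - 62


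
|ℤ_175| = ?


ℤ_n has n elements.

|ℤ_175| = 175


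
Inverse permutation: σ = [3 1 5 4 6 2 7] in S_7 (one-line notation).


To find σ⁻¹, swap domain and range:
σ(1) = 3 → σ⁻¹(3) = 1
σ(2) = 1 → σ⁻¹(1) = 2
σ(3) = 5 → σ⁻¹(5) = 3
σ(4) = 4 → σ⁻¹(4) = 4
σ(5) = 6 → σ⁻¹(6) = 5
σ(6) = 2 → σ⁻¹(2) = 6
σ(7) = 7 → σ⁻¹(7) = 7

σ⁻¹ = [2 6 1 4 3 5 7]


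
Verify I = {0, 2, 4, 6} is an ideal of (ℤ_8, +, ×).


Check ideal conditions for I = {0, 2, 4, 6} in ℤ_8:
(1) I is an additive subgroup? Yes
(2) For r ∈ ℤ_8 and a ∈ I: r·a ∈ I? Yes

Yes, I is an ideal of ℤ_8


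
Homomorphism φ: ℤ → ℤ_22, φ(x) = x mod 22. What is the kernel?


Kernel = preimage of identity
ker(φ) = {x ∈ ℤ : x ≡ 0 (mod 22)} = 22ℤ = {0, ±22, ±44, ...}

ker(φ) = 22ℤ


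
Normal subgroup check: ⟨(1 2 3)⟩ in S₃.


H = ⟨(1 2 3)⟩ in S₃
⟨(1 2 3)⟩ has order 3 and index 2 in S₃; index-2 subgroups are normal

Yes, normal subgroup


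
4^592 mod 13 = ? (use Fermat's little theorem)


Fermat's little theorem: if p is prime and gcd(a,p)=1, then a^(p-1) ≡ 1 (mod p)
p = 13 is prime, gcd(4,13) = 1
Reduce exponent: 592 mod 12 = 4
So 4^592 ≡ 4^4 (mod 13)
4^4 mod 13 = 9

4^592 ≡ 9 (mod 13)


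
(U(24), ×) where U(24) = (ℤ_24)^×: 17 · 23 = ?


Operation: multiplication mod 24
17 · 23 = (a × b) mod 24 with a = 17, b = 23

17 · 23 = 7


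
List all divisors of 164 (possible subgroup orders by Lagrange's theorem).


Lagrange's theorem: |H| divides |G|
|G| = 164
Divisors of 164: 1, 2, 4, 41, 82, 164

Possible subgroup orders: {1, 2, 4, 41, 82, 164}


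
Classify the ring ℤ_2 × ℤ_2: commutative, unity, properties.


Direct product ring; commutative with unity (1,1); but (1,0)·(0,1) = (0,0) gives zero divisors, so not an integral domain
Commutative: Yes
Integral domain: No
Has unity: Yes

ℤ_2 × ℤ_2: Commutative=Yes, Unity=Yes
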